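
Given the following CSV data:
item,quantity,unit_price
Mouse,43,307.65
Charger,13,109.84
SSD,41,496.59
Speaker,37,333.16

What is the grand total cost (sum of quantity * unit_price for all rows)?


Computing row totals:
  Mouse: 43 * 307.65 = 13228.95
  Charger: 13 * 109.84 = 1427.92
  SSD: 41 * 496.59 = 20360.19
  Speaker: 37 * 333.16 = 12326.92
Grand total = 13228.95 + 1427.92 + 20360.19 + 12326.92 = 47343.98

ANSWER: 47343.98


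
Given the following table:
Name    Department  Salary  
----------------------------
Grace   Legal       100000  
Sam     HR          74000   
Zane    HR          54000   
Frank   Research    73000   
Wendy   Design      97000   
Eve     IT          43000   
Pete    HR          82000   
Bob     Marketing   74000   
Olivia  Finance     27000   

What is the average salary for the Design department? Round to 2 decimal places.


Design department members:
  Wendy: 97000
Sum = 97000
Count = 1
Average = 97000 / 1 = 97000.00

ANSWER: 97000.00


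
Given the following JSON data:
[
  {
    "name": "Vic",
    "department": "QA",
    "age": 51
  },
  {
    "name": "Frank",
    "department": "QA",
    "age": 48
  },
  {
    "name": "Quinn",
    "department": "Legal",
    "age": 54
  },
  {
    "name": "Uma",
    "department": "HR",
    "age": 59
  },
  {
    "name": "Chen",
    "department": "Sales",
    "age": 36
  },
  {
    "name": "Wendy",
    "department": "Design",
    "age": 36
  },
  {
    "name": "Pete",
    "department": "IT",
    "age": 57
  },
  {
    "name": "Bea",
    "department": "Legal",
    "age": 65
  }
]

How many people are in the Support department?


Scanning records for department = Support
  No matches found
Count: 0

ANSWER: 0


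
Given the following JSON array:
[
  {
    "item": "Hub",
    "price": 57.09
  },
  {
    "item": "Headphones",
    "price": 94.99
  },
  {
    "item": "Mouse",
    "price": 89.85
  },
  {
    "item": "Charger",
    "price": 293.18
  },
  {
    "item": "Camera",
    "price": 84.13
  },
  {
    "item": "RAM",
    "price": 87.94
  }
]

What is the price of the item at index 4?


Array index 4 -> Camera
price = 84.13

ANSWER: 84.13


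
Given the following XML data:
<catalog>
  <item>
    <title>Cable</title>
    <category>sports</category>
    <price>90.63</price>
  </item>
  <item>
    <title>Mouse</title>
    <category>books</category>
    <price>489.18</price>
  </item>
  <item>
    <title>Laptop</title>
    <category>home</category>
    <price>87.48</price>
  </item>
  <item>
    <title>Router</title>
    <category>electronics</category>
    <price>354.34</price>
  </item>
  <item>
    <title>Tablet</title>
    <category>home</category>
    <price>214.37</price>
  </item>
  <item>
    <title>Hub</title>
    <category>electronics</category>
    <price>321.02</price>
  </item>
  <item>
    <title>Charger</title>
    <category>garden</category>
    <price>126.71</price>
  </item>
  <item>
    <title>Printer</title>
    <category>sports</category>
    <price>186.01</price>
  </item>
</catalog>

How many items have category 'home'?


Scanning <item> elements for <category>home</category>:
  Item 3: Laptop -> MATCH
  Item 5: Tablet -> MATCH
Count: 2

ANSWER: 2


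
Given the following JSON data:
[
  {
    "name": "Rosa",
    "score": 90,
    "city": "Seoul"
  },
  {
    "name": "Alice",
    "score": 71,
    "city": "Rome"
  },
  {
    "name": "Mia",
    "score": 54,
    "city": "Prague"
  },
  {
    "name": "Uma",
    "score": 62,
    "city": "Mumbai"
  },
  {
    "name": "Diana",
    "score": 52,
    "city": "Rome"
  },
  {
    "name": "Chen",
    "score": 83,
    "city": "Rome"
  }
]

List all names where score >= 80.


Filtering records where score >= 80:
  Rosa (score=90) -> YES
  Alice (score=71) -> no
  Mia (score=54) -> no
  Uma (score=62) -> no
  Diana (score=52) -> no
  Chen (score=83) -> YES


ANSWER: Rosa, Chen


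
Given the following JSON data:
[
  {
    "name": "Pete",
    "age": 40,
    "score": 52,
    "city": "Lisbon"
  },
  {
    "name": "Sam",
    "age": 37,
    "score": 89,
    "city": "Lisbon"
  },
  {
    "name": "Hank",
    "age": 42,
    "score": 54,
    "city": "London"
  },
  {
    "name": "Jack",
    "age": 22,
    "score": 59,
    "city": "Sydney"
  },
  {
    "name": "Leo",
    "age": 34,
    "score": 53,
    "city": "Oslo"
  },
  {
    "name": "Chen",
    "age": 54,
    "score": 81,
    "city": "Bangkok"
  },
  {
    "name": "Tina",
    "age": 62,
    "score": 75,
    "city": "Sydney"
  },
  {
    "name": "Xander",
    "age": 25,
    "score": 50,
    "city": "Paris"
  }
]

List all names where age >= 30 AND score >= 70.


Checking both conditions:
  Pete (age=40, score=52) -> no
  Sam (age=37, score=89) -> YES
  Hank (age=42, score=54) -> no
  Jack (age=22, score=59) -> no
  Leo (age=34, score=53) -> no
  Chen (age=54, score=81) -> YES
  Tina (age=62, score=75) -> YES
  Xander (age=25, score=50) -> no


ANSWER: Sam, Chen, Tina


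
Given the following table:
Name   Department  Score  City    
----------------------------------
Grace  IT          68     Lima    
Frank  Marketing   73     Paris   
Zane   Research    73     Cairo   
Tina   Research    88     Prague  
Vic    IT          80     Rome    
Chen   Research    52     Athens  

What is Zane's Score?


Row 3: Zane
Score = 73

ANSWER: 73


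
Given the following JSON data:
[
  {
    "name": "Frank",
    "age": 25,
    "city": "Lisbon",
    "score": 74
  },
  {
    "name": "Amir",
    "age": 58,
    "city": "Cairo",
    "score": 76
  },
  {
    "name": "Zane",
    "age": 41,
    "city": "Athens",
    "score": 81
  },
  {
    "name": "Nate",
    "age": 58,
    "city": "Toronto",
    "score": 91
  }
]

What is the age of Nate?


Looking up record where name = Nate
Record index: 3
Field 'age' = 58

ANSWER: 58


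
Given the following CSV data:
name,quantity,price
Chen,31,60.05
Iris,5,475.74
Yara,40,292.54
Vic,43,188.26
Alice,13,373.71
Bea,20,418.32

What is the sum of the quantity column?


Values in 'quantity' column:
  Row 1: 31
  Row 2: 5
  Row 3: 40
  Row 4: 43
  Row 5: 13
  Row 6: 20
Sum = 31 + 5 + 40 + 43 + 13 + 20 = 152

ANSWER: 152


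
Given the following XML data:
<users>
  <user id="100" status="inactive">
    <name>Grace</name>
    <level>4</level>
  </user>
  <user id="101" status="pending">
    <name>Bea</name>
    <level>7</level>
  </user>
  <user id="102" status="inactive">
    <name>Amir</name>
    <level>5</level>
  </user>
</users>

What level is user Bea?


Finding user: Bea
<level>7</level>

ANSWER: 7


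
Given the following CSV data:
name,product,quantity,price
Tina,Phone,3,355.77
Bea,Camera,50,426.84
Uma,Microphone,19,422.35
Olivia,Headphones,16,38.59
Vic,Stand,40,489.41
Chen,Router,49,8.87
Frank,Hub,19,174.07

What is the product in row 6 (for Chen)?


Row 6: Chen
Column 'product' = Router

ANSWER: Router


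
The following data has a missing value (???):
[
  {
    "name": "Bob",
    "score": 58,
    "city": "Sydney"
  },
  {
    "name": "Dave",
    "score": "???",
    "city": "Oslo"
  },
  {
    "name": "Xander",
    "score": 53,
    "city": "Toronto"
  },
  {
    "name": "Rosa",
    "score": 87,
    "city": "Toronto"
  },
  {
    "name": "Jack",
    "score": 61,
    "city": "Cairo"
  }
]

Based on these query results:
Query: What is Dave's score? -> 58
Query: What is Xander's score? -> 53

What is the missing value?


The missing value is Dave's score
From query: Dave's score = 58

ANSWER: 58


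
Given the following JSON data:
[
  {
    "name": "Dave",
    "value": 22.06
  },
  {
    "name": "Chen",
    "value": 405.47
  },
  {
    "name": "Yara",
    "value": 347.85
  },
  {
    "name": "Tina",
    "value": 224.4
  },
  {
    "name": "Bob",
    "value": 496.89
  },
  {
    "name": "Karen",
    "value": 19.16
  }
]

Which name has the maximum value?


Comparing values:
  Dave: 22.06
  Chen: 405.47
  Yara: 347.85
  Tina: 224.4
  Bob: 496.89
  Karen: 19.16
Maximum: Bob (496.89)

ANSWER: Bob


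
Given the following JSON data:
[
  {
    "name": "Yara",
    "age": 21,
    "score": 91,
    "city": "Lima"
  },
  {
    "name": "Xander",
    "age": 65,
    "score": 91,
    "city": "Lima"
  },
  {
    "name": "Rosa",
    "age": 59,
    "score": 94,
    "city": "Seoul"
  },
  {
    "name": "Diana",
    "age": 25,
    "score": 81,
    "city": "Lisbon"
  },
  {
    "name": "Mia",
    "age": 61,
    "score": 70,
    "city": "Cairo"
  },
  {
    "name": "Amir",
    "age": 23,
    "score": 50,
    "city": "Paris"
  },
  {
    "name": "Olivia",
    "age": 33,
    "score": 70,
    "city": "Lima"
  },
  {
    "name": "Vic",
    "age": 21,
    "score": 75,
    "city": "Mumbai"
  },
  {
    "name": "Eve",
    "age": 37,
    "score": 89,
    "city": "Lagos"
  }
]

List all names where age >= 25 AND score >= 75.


Checking both conditions:
  Yara (age=21, score=91) -> no
  Xander (age=65, score=91) -> YES
  Rosa (age=59, score=94) -> YES
  Diana (age=25, score=81) -> YES
  Mia (age=61, score=70) -> no
  Amir (age=23, score=50) -> no
  Olivia (age=33, score=70) -> no
  Vic (age=21, score=75) -> no
  Eve (age=37, score=89) -> YES


ANSWER: Xander, Rosa, Diana, Eve


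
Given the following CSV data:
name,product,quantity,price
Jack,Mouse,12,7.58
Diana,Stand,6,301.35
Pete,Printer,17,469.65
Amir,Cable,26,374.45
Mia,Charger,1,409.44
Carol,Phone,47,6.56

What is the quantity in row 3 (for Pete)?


Row 3: Pete
Column 'quantity' = 17

ANSWER: 17


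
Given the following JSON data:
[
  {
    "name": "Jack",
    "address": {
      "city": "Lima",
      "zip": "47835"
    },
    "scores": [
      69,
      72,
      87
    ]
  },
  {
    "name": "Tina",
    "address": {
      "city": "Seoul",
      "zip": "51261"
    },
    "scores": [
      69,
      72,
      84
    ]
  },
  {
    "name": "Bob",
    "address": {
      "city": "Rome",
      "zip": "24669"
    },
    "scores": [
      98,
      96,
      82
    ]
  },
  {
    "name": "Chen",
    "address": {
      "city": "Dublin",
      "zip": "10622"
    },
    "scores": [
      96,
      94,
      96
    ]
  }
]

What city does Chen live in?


Path: records[3].address.city
Value: Dublin

ANSWER: Dublin


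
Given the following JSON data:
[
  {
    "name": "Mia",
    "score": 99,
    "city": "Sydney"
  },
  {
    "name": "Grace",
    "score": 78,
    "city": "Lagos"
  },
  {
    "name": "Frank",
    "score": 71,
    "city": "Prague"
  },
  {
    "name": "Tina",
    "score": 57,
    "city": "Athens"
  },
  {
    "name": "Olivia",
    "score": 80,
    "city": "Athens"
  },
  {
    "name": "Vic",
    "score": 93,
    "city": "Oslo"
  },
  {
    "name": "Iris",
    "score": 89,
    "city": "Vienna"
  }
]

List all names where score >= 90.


Filtering records where score >= 90:
  Mia (score=99) -> YES
  Grace (score=78) -> no
  Frank (score=71) -> no
  Tina (score=57) -> no
  Olivia (score=80) -> no
  Vic (score=93) -> YES
  Iris (score=89) -> no


ANSWER: Mia, Vic


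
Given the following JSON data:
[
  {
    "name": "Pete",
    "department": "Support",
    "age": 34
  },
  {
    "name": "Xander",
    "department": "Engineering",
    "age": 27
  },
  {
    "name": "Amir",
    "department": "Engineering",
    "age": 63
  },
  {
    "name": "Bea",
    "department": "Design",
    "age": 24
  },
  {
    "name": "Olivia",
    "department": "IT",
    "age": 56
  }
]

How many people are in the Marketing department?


Scanning records for department = Marketing
  No matches found
Count: 0

ANSWER: 0


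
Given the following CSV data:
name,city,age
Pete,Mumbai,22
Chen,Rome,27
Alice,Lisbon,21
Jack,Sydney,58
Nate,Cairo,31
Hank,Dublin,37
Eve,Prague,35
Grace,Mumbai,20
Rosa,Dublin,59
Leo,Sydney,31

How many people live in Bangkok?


Scanning city column for 'Bangkok':
Total matches: 0

ANSWER: 0


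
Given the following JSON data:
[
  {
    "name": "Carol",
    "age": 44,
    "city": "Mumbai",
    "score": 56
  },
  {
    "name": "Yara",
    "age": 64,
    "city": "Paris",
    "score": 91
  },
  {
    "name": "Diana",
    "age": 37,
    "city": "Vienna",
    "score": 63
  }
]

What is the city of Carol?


Looking up record where name = Carol
Record index: 0
Field 'city' = Mumbai

ANSWER: Mumbai


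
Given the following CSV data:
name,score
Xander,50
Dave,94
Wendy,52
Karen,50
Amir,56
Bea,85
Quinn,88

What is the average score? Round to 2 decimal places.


Scores: 50, 94, 52, 50, 56, 85, 88
Sum = 475
Count = 7
Average = 475 / 7 = 67.86

ANSWER: 67.86


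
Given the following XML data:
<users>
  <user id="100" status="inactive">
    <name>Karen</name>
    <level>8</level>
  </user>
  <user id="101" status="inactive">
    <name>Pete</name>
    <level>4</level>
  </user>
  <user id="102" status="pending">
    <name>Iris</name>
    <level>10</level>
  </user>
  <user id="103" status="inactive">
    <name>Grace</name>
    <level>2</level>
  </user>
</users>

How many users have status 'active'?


Counting users with status='active':
Count: 0

ANSWER: 0


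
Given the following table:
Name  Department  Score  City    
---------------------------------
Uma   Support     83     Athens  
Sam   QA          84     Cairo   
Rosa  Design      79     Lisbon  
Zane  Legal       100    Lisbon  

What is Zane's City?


Row 4: Zane
City = Lisbon

ANSWER: Lisbon


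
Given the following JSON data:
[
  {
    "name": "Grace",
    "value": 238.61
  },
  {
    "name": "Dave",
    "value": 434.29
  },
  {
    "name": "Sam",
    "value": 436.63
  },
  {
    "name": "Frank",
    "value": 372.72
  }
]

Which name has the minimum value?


Comparing values:
  Grace: 238.61
  Dave: 434.29
  Sam: 436.63
  Frank: 372.72
Minimum: Grace (238.61)

ANSWER: Grace


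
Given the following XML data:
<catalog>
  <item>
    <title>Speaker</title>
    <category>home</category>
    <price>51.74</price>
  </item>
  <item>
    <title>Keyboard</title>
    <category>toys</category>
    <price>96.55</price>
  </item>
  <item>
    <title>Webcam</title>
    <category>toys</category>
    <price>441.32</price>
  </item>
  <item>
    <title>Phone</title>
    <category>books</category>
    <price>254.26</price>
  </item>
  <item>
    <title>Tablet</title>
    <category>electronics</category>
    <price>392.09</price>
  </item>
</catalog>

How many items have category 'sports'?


Scanning <item> elements for <category>sports</category>:
Count: 0

ANSWER: 0


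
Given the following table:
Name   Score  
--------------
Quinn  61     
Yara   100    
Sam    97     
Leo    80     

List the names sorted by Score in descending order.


Sorting by Score (descending):
  Yara: 100
  Sam: 97
  Leo: 80
  Quinn: 61


ANSWER: Yara, Sam, Leo, Quinn


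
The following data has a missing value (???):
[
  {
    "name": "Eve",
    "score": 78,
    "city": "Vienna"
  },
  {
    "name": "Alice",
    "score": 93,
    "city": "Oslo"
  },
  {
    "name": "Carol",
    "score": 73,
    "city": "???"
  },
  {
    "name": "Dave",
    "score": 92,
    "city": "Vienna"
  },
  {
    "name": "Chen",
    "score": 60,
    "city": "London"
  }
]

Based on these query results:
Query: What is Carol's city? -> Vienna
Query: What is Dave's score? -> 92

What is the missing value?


The missing value is Carol's city
From query: Carol's city = Vienna

ANSWER: Vienna


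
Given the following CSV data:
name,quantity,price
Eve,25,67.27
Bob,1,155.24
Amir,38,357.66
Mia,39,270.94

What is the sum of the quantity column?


Values in 'quantity' column:
  Row 1: 25
  Row 2: 1
  Row 3: 38
  Row 4: 39
Sum = 25 + 1 + 38 + 39 = 103

ANSWER: 103


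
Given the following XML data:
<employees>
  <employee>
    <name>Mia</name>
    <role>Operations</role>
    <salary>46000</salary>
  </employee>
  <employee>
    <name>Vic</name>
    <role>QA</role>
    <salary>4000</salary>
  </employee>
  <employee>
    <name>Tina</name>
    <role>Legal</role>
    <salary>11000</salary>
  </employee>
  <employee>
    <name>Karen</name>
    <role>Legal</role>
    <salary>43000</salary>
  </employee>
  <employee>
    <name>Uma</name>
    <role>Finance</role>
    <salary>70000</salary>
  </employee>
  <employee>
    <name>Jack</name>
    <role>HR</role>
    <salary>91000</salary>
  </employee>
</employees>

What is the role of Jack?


Searching for <employee> with <name>Jack</name>
Found at position 6
<role>HR</role>

ANSWER: HR


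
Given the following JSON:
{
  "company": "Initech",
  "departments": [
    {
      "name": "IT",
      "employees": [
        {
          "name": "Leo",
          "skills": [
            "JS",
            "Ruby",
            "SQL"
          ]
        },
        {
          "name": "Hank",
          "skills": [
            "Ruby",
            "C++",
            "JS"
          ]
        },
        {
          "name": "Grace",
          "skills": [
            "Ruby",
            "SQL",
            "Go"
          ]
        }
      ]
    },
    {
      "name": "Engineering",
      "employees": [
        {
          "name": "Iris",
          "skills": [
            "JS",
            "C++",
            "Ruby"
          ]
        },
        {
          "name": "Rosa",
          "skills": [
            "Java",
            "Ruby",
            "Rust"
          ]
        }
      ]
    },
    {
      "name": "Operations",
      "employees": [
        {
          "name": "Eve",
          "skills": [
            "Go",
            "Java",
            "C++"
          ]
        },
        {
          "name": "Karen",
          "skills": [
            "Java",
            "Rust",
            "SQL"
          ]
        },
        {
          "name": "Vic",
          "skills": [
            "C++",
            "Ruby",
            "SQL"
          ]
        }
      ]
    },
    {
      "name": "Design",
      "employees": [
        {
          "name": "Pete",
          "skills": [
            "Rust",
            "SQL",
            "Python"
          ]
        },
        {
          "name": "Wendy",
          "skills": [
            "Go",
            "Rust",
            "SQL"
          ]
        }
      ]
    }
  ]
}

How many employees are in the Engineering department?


Path: departments[1].employees
Count: 2

ANSWER: 2


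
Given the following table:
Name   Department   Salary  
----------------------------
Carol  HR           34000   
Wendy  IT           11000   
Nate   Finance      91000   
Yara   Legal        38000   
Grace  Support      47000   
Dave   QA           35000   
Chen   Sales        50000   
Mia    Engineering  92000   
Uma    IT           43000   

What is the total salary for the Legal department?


Legal department members:
  Yara: 38000
Total = 38000 = 38000

ANSWER: 38000


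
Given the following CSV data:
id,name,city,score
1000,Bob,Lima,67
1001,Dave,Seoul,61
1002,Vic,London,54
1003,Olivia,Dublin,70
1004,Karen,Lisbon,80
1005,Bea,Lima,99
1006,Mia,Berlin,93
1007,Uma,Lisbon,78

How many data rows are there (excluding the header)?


Counting rows (excluding header):
Header: id,name,city,score
Data rows: 8

ANSWER: 8


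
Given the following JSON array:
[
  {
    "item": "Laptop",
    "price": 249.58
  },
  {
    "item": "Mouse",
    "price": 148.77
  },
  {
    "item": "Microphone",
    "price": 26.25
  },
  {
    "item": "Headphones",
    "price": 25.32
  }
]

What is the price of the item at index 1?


Array index 1 -> Mouse
price = 148.77

ANSWER: 148.77


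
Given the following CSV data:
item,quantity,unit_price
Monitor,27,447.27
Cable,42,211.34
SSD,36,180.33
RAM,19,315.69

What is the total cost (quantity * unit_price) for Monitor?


Row: Monitor
quantity = 27
unit_price = 447.27
total = 27 * 447.27 = 12076.29

ANSWER: 12076.29


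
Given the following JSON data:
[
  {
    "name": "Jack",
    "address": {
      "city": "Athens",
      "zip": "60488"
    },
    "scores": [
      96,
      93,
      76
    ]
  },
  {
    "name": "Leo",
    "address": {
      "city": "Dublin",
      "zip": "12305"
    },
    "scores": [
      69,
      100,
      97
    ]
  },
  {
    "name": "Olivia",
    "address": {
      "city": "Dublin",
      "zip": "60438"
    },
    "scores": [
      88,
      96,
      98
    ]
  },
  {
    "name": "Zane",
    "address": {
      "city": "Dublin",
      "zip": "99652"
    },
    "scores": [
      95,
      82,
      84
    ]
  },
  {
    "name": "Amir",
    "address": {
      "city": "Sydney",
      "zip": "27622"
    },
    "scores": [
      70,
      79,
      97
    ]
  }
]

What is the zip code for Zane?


Path: records[3].address.zip
Value: 99652

ANSWER: 99652


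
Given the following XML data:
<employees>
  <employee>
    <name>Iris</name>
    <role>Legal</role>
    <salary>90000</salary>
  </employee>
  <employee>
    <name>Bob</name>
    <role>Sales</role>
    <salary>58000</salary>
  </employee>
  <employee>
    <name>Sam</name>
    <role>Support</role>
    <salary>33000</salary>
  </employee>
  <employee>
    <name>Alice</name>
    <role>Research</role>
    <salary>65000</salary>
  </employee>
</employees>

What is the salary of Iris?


Searching for <employee> with <name>Iris</name>
Found at position 1
<salary>90000</salary>

ANSWER: 90000


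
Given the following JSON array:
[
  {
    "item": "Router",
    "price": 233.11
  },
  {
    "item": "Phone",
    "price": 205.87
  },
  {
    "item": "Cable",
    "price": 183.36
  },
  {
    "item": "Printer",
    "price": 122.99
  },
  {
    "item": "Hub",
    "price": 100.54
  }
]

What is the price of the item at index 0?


Array index 0 -> Router
price = 233.11

ANSWER: 233.11


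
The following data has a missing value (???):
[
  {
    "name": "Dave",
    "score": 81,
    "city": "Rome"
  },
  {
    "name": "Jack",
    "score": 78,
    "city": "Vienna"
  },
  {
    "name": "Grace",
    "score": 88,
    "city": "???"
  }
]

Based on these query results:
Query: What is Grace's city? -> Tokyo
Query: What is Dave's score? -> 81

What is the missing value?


The missing value is Grace's city
From query: Grace's city = Tokyo

ANSWER: Tokyo


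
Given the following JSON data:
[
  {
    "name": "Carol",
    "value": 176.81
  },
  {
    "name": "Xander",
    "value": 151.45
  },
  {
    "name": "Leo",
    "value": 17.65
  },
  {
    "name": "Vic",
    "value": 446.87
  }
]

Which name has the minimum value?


Comparing values:
  Carol: 176.81
  Xander: 151.45
  Leo: 17.65
  Vic: 446.87
Minimum: Leo (17.65)

ANSWER: Leo


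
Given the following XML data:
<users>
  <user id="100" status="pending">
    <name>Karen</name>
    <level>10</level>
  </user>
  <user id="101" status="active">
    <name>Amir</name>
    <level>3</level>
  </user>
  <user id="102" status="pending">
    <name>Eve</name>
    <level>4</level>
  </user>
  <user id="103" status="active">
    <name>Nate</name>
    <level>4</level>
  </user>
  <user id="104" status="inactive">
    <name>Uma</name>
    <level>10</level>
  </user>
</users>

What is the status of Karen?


Finding user with name = Karen
user id="100" status="pending"

ANSWER: pending


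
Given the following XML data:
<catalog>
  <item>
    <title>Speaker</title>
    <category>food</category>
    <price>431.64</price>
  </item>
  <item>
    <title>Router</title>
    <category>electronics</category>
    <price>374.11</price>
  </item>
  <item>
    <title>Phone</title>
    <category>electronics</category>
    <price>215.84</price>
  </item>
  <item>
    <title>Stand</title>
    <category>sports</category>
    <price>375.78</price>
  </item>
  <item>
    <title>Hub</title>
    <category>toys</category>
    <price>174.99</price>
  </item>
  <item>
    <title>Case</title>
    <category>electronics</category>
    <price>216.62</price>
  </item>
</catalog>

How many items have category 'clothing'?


Scanning <item> elements for <category>clothing</category>:
Count: 0

ANSWER: 0


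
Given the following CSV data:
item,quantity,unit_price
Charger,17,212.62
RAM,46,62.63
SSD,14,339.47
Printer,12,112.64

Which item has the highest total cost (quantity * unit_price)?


Computing row totals:
  Charger: 3614.54
  RAM: 2880.98
  SSD: 4752.58
  Printer: 1351.68
Maximum: SSD (4752.58)

ANSWER: SSD


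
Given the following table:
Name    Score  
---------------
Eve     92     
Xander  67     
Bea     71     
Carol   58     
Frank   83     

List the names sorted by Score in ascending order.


Sorting by Score (ascending):
  Carol: 58
  Xander: 67
  Bea: 71
  Frank: 83
  Eve: 92


ANSWER: Carol, Xander, Bea, Frank, Eve


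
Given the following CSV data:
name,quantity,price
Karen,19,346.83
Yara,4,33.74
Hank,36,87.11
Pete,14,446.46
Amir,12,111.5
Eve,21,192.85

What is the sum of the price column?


Values in 'price' column:
  Row 1: 346.83
  Row 2: 33.74
  Row 3: 87.11
  Row 4: 446.46
  Row 5: 111.5
  Row 6: 192.85
Sum = 346.83 + 33.74 + 87.11 + 446.46 + 111.5 + 192.85 = 1218.49

ANSWER: 1218.49


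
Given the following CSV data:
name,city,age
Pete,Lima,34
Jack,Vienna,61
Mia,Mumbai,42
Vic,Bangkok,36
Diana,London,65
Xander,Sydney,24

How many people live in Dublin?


Scanning city column for 'Dublin':
Total matches: 0

ANSWER: 0


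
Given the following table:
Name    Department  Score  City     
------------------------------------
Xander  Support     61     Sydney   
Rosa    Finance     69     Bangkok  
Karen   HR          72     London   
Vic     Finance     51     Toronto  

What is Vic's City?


Row 4: Vic
City = Toronto

ANSWER: Toronto


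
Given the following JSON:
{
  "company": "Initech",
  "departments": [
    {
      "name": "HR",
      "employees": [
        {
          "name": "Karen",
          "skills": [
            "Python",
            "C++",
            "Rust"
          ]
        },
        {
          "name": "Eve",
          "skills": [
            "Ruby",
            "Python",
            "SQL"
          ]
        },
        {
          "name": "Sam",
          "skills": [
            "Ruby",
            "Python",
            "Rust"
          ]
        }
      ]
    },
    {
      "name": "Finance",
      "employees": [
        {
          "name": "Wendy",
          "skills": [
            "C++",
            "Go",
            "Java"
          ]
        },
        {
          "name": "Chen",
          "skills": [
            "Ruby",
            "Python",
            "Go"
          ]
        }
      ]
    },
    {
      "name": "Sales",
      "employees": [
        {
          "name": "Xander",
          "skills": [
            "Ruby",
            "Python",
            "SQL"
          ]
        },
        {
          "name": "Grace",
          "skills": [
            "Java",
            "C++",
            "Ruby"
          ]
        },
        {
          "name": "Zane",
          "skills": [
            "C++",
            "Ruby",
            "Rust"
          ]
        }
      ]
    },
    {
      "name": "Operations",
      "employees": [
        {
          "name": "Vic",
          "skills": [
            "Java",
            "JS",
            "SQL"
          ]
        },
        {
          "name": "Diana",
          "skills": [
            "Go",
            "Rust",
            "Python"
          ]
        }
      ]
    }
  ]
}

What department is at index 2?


Path: departments[2].name
Value: Sales

ANSWER: Sales


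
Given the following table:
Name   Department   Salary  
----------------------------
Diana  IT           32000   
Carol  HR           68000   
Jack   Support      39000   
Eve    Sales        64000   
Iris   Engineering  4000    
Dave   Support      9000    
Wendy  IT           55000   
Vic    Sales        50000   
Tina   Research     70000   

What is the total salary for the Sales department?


Sales department members:
  Eve: 64000
  Vic: 50000
Total = 64000 + 50000 = 114000

ANSWER: 114000


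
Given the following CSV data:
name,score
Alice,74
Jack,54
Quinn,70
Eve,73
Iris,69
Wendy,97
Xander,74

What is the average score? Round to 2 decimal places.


Scores: 74, 54, 70, 73, 69, 97, 74
Sum = 511
Count = 7
Average = 511 / 7 = 73.00

ANSWER: 73.00


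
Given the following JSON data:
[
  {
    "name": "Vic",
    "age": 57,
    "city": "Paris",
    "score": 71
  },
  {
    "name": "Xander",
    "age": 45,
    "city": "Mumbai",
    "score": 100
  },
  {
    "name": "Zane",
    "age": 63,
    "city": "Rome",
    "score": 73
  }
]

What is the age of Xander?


Looking up record where name = Xander
Record index: 1
Field 'age' = 45

ANSWER: 45


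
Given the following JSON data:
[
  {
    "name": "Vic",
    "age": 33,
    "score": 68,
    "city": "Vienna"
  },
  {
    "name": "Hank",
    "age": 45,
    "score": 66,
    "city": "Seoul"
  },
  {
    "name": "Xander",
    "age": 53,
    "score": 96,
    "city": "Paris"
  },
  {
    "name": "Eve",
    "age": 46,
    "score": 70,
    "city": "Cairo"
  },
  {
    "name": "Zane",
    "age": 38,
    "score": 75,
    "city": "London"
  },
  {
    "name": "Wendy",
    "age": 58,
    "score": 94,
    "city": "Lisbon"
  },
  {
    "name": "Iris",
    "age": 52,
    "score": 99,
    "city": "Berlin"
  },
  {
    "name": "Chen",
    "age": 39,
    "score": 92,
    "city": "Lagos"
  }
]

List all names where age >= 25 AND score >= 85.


Checking both conditions:
  Vic (age=33, score=68) -> no
  Hank (age=45, score=66) -> no
  Xander (age=53, score=96) -> YES
  Eve (age=46, score=70) -> no
  Zane (age=38, score=75) -> no
  Wendy (age=58, score=94) -> YES
  Iris (age=52, score=99) -> YES
  Chen (age=39, score=92) -> YES


ANSWER: Xander, Wendy, Iris, Chen


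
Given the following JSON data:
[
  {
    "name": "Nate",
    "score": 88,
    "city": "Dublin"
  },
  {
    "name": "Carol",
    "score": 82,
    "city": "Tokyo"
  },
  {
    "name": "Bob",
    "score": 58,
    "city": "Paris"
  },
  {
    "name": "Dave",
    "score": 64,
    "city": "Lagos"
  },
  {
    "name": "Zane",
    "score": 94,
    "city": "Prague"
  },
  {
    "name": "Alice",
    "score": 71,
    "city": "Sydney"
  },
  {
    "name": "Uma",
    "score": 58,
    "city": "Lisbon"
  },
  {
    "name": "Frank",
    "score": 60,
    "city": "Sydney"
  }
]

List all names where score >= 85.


Filtering records where score >= 85:
  Nate (score=88) -> YES
  Carol (score=82) -> no
  Bob (score=58) -> no
  Dave (score=64) -> no
  Zane (score=94) -> YES
  Alice (score=71) -> no
  Uma (score=58) -> no
  Frank (score=60) -> no


ANSWER: Nate, Zane


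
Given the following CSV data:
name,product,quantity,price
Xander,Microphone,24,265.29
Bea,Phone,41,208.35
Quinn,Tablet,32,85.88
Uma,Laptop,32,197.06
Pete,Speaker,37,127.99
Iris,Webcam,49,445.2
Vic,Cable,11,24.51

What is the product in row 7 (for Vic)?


Row 7: Vic
Column 'product' = Cable

ANSWER: Cable


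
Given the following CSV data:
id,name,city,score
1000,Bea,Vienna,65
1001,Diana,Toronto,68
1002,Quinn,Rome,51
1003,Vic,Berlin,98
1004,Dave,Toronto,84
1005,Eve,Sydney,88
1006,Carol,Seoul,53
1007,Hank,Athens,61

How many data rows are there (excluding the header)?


Counting rows (excluding header):
Header: id,name,city,score
Data rows: 8

ANSWER: 8


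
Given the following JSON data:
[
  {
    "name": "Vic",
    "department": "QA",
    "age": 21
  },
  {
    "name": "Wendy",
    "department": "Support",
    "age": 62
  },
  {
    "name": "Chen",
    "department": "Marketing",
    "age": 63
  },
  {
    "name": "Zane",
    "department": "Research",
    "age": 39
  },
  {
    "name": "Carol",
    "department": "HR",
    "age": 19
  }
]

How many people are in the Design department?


Scanning records for department = Design
  No matches found
Count: 0

ANSWER: 0


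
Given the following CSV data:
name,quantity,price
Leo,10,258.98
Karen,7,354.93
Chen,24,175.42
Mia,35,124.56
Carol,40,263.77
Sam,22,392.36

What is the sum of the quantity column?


Values in 'quantity' column:
  Row 1: 10
  Row 2: 7
  Row 3: 24
  Row 4: 35
  Row 5: 40
  Row 6: 22
Sum = 10 + 7 + 24 + 35 + 40 + 22 = 138

ANSWER: 138


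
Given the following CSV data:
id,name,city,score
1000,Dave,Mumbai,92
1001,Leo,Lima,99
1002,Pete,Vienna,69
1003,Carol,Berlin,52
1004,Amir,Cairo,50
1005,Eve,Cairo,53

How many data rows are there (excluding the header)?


Counting rows (excluding header):
Header: id,name,city,score
Data rows: 6

ANSWER: 6


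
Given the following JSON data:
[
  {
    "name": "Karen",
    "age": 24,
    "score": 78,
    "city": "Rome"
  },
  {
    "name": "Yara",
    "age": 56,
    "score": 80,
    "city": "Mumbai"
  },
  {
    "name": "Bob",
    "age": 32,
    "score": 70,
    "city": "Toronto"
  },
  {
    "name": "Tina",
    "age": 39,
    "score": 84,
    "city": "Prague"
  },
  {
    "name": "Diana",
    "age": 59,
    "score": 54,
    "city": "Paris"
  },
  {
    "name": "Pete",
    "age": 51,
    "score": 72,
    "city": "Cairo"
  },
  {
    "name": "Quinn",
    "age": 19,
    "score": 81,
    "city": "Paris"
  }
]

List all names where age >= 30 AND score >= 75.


Checking both conditions:
  Karen (age=24, score=78) -> no
  Yara (age=56, score=80) -> YES
  Bob (age=32, score=70) -> no
  Tina (age=39, score=84) -> YES
  Diana (age=59, score=54) -> no
  Pete (age=51, score=72) -> no
  Quinn (age=19, score=81) -> no


ANSWER: Yara, Tina


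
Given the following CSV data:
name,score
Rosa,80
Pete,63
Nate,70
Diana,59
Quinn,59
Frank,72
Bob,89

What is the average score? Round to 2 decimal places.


Scores: 80, 63, 70, 59, 59, 72, 89
Sum = 492
Count = 7
Average = 492 / 7 = 70.29

ANSWER: 70.29


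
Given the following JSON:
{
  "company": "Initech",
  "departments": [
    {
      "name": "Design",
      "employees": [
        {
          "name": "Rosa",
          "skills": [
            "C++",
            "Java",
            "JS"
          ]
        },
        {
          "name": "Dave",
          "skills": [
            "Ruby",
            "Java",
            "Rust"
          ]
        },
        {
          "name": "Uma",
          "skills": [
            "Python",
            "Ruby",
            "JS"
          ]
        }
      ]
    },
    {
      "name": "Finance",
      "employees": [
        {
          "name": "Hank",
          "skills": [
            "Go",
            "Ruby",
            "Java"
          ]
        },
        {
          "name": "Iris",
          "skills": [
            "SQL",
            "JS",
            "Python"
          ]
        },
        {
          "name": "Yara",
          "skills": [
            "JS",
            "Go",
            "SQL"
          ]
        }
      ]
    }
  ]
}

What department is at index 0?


Path: departments[0].name
Value: Design

ANSWER: Design


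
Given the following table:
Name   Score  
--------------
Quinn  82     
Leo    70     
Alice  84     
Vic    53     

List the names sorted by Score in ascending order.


Sorting by Score (ascending):
  Vic: 53
  Leo: 70
  Quinn: 82
  Alice: 84


ANSWER: Vic, Leo, Quinn, Alice


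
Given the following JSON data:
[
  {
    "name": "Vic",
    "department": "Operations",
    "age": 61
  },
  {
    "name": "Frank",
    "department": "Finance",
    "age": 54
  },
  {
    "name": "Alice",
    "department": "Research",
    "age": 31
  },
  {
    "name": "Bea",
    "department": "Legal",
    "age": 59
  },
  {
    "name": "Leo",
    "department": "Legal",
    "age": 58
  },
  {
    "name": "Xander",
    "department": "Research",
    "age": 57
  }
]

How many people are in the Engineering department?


Scanning records for department = Engineering
  No matches found
Count: 0

ANSWER: 0


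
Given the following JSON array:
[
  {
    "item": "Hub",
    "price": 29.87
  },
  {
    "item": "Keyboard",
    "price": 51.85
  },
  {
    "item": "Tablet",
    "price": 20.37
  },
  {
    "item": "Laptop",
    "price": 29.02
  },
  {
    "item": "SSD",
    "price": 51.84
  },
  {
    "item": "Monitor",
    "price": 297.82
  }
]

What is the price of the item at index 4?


Array index 4 -> SSD
price = 51.84

ANSWER: 51.84


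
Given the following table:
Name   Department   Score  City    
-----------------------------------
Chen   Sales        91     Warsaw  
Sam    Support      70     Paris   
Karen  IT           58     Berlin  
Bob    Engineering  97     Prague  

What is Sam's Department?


Row 2: Sam
Department = Support

ANSWER: Support


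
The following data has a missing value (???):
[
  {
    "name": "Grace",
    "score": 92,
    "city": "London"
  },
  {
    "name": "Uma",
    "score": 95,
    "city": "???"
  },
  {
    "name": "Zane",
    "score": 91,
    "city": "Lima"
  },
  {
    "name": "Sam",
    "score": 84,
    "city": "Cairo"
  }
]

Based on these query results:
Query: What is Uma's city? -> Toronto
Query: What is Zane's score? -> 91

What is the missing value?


The missing value is Uma's city
From query: Uma's city = Toronto

ANSWER: Toronto


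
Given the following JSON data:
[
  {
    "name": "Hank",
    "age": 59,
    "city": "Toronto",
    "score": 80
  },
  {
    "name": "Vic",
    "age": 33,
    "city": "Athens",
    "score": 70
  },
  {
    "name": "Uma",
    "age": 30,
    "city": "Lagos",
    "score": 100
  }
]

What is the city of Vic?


Looking up record where name = Vic
Record index: 1
Field 'city' = Athens

ANSWER: Athens


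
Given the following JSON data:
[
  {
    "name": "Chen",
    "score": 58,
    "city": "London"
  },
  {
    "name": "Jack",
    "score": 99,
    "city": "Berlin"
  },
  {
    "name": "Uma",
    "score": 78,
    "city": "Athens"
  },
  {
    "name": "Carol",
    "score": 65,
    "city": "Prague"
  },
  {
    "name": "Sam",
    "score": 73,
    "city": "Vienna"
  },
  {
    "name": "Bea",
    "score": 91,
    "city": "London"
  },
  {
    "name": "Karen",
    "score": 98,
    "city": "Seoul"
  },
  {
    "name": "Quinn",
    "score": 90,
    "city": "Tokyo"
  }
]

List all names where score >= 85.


Filtering records where score >= 85:
  Chen (score=58) -> no
  Jack (score=99) -> YES
  Uma (score=78) -> no
  Carol (score=65) -> no
  Sam (score=73) -> no
  Bea (score=91) -> YES
  Karen (score=98) -> YES
  Quinn (score=90) -> YES


ANSWER: Jack, Bea, Karen, Quinn


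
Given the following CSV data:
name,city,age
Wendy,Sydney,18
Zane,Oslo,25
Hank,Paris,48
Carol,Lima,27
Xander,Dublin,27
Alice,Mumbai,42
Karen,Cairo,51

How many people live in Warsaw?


Scanning city column for 'Warsaw':
Total matches: 0

ANSWER: 0


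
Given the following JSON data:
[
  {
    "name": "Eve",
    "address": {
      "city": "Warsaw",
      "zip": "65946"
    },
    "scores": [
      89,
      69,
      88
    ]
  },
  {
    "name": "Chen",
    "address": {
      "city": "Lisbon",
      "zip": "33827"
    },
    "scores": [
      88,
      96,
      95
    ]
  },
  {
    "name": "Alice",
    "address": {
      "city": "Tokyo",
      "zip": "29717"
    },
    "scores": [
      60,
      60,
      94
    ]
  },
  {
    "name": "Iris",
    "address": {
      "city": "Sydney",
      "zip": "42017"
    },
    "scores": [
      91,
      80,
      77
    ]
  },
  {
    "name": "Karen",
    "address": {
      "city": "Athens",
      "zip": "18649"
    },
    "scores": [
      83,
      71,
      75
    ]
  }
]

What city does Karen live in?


Path: records[4].address.city
Value: Athens

ANSWER: Athens


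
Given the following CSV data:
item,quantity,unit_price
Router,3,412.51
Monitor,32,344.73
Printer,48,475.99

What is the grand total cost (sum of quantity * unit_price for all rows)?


Computing row totals:
  Router: 3 * 412.51 = 1237.53
  Monitor: 32 * 344.73 = 11031.36
  Printer: 48 * 475.99 = 22847.52
Grand total = 1237.53 + 11031.36 + 22847.52 = 35116.41

ANSWER: 35116.41


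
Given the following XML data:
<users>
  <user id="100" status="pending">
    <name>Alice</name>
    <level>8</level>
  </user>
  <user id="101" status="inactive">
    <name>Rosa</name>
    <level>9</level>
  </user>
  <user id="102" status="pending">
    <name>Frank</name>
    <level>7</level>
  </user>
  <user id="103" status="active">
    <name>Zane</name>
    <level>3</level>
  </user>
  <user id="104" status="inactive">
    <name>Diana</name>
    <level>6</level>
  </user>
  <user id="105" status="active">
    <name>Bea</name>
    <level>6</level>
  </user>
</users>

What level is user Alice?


Finding user: Alice
<level>8</level>

ANSWER: 8


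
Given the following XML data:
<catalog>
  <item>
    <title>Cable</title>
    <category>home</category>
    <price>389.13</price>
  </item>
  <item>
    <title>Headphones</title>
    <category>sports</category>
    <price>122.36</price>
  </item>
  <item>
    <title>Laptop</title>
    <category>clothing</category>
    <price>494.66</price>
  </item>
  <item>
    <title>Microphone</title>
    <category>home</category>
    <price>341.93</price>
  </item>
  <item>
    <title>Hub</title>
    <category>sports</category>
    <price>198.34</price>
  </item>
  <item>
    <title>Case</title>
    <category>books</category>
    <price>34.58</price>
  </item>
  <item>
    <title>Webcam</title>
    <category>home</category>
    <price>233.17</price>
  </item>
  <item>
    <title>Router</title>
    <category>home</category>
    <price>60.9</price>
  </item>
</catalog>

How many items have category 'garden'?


Scanning <item> elements for <category>garden</category>:
Count: 0

ANSWER: 0
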